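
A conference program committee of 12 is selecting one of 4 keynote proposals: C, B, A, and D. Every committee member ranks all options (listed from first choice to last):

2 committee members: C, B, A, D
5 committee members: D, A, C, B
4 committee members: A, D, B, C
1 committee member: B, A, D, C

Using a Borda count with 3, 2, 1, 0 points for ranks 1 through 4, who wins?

A

C: 2·3 + 5·1 + 4·0 + 1·0 = 11
B: 2·2 + 5·0 + 4·1 + 1·3 = 11
A: 2·1 + 5·2 + 4·3 + 1·2 = 26
D: 2·0 + 5·3 + 4·2 + 1·1 = 24
A has the highest Borda score (26).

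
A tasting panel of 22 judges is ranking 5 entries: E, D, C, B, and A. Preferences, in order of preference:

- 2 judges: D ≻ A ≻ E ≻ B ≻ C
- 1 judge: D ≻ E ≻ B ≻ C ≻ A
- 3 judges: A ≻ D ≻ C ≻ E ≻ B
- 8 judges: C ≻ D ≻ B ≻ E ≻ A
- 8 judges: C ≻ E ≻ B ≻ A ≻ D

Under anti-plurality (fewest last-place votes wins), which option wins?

E

Last-place votes: E 0, D 8, C 2, B 3, A 9.
E is ranked last by the fewest voters, so E wins.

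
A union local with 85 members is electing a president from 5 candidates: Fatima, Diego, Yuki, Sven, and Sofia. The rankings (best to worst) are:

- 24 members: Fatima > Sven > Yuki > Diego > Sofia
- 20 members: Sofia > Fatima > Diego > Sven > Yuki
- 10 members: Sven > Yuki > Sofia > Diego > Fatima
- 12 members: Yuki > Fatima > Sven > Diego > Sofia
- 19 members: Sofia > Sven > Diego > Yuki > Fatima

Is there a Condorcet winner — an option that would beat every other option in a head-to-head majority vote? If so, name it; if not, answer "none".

Checking pairwise contests:
Sofia beats Fatima 49–36.
Fatima beats Diego 56–29.
Fatima beats Yuki 44–41.
Fatima beats Sven 56–29.
Yuki beats Sofia 46–39.
Every option loses at least one head-to-head, so there is no Condorcet winner.

none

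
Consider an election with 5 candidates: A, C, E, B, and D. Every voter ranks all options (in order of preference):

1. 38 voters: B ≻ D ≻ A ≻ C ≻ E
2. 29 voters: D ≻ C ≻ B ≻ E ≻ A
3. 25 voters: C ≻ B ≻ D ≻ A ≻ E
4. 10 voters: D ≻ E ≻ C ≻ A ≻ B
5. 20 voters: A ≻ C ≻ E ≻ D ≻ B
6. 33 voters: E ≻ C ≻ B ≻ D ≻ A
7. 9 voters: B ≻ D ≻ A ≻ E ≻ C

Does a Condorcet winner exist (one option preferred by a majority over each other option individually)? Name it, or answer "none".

Checking pairwise contests:
C beats A 97–67.
D beats C 86–78.
A beats E 92–72.
C beats B 117–47.
B beats D 105–59.
Every option loses at least one head-to-head, so there is no Condorcet winner.

none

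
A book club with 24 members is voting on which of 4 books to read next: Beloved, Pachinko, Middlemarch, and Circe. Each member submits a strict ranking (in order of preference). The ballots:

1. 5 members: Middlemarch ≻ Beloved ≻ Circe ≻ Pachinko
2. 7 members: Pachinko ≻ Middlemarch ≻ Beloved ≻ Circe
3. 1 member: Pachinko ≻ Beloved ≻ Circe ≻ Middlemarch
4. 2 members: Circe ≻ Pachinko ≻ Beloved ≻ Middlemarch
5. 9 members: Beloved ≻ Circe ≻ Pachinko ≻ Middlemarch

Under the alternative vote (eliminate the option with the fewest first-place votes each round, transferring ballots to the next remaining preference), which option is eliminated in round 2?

Round 1: Beloved 9, Pachinko 8, Middlemarch 5, Circe 2. Eliminate Circe.
Round 2: Beloved 9, Pachinko 10, Middlemarch 5. Eliminate Middlemarch.

Middlemarch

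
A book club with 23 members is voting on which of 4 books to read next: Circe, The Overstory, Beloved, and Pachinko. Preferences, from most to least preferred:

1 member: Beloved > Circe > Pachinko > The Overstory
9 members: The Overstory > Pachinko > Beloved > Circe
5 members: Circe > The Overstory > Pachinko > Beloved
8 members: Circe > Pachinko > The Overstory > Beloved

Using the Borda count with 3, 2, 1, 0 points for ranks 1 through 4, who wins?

The Overstory

Circe: 1·2 + 9·0 + 5·3 + 8·3 = 41
The Overstory: 1·0 + 9·3 + 5·2 + 8·1 = 45
Beloved: 1·3 + 9·1 + 5·0 + 8·0 = 12
Pachinko: 1·1 + 9·2 + 5·1 + 8·2 = 40
The Overstory has the highest Borda score (45).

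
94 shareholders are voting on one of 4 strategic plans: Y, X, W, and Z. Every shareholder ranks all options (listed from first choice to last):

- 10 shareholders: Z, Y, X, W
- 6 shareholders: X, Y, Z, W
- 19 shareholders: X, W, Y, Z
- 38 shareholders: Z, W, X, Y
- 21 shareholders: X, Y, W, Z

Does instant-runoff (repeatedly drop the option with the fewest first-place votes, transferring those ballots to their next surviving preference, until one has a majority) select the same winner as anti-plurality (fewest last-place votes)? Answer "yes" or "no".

Instant-runoff — R1 Y 0, X 46, W 0, Z 48 (Z winner). Winner: Z.
Anti-plurality — last-place votes: Y 38, X 0, W 16, Z 40. Winner: X.
The two methods disagree.

no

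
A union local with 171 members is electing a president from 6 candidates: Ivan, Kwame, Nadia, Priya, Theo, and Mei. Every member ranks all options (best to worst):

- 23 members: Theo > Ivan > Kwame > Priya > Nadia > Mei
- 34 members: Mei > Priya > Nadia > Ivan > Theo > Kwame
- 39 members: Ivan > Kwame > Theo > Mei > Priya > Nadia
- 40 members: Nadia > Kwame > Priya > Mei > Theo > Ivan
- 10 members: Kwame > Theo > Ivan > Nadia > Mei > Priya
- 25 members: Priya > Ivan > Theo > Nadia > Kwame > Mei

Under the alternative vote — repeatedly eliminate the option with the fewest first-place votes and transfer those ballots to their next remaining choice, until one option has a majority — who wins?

Round 1: Ivan 39, Kwame 10, Nadia 40, Priya 25, Theo 23, Mei 34. Eliminate Kwame.
Round 2: Ivan 39, Nadia 40, Priya 25, Theo 33, Mei 34. Eliminate Priya.
Round 3: Ivan 64, Nadia 40, Theo 33, Mei 34. Eliminate Theo.
Round 4: Ivan 97, Nadia 40, Mei 34. Ivan has a majority.

Ivan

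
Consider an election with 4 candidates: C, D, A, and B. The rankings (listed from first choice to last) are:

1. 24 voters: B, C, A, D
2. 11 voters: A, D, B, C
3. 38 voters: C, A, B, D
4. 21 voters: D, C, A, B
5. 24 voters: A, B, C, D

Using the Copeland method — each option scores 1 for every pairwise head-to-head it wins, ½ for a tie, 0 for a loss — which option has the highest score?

C

C: beats D and A; ties B → score 2.5.
D: loses to C, A, and B → score 0.
A: beats D and B; loses to C → score 2.
B: beats D; ties C; loses to A → score 1.5.
C has the best pairwise record.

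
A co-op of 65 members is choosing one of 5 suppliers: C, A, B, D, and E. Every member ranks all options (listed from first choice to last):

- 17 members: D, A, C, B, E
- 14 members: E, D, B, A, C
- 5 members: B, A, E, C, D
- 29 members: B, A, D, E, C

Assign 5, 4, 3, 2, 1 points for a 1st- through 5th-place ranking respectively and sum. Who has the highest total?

C: 17·3 + 14·1 + 5·2 + 29·1 = 104
A: 17·4 + 14·2 + 5·4 + 29·4 = 232
B: 17·2 + 14·3 + 5·5 + 29·5 = 246
D: 17·5 + 14·4 + 5·1 + 29·3 = 233
E: 17·1 + 14·5 + 5·3 + 29·2 = 160
B has the highest Borda score (246).

B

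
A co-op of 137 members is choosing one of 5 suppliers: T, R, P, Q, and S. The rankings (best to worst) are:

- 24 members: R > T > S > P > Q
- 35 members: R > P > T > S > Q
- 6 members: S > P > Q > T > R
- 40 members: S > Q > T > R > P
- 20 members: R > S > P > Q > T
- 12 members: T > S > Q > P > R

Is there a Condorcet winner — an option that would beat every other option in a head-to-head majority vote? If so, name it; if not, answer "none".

R vs T: 79–58 for R.
R vs P: 119–18 for R.
R vs Q: 79–58 for R.
R vs S: 79–58 for R.
R beats every other option head-to-head.

R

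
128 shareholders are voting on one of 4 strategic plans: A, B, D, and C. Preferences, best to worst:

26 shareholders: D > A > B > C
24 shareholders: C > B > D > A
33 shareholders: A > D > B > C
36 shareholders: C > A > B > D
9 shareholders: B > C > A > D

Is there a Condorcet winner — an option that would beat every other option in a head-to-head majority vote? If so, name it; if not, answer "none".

none

Checking pairwise contests:
C beats A 69–59.
A beats B 95–33.
A beats D 78–50.
B beats C 68–60.
Every option loses at least one head-to-head, so there is no Condorcet winner.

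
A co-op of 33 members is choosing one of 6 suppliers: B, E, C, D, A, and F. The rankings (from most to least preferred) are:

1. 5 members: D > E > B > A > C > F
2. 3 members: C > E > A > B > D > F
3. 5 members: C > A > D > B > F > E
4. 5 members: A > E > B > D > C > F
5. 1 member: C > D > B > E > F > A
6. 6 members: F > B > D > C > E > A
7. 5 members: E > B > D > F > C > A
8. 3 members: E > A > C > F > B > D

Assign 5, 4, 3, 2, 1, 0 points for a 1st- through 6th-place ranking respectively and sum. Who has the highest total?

B: 5·3 + 3·2 + 5·2 + 5·3 + 1·3 + 6·4 + 5·4 + 3·1 = 96
E: 5·4 + 3·4 + 5·0 + 5·4 + 1·2 + 6·1 + 5·5 + 3·5 = 100
C: 5·1 + 3·5 + 5·5 + 5·1 + 1·5 + 6·2 + 5·1 + 3·3 = 81
D: 5·5 + 3·1 + 5·3 + 5·2 + 1·4 + 6·3 + 5·3 + 3·0 = 90
A: 5·2 + 3·3 + 5·4 + 5·5 + 1·0 + 6·0 + 5·0 + 3·4 = 76
F: 5·0 + 3·0 + 5·1 + 5·0 + 1·1 + 6·5 + 5·2 + 3·2 = 52
E has the highest Borda score (100).

E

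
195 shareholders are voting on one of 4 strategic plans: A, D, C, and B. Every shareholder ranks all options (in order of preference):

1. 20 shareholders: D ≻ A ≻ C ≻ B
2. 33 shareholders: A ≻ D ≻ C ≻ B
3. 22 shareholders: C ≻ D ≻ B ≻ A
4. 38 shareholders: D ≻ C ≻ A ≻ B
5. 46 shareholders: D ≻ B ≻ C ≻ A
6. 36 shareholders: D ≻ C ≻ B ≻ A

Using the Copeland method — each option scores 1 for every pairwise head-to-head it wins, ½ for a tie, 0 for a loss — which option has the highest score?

A: loses to D, C, and B → score 0.
D: beats A, C, and B → score 3.
C: beats A and B; loses to D → score 2.
B: beats A; loses to D and C → score 1.
D has the best pairwise record.

D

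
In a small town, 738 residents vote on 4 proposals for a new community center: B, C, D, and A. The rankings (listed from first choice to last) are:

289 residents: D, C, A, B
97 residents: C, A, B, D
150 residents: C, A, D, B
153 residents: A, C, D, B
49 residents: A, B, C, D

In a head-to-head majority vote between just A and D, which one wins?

Voters preferring A to D: 449; preferring D to A: 289.
A wins the head-to-head.

A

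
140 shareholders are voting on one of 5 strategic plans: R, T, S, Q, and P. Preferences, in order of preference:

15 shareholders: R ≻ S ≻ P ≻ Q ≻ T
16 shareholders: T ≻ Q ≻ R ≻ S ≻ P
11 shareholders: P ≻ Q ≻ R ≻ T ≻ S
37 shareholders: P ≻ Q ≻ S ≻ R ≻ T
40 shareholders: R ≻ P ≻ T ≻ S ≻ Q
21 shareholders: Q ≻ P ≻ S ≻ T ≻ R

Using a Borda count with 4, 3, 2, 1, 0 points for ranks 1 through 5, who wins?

P

R: 15·4 + 16·2 + 11·2 + 37·1 + 40·4 + 21·0 = 311
T: 15·0 + 16·4 + 11·1 + 37·0 + 40·2 + 21·1 = 176
S: 15·3 + 16·1 + 11·0 + 37·2 + 40·1 + 21·2 = 217
Q: 15·1 + 16·3 + 11·3 + 37·3 + 40·0 + 21·4 = 291
P: 15·2 + 16·0 + 11·4 + 37·4 + 40·3 + 21·3 = 405
P has the highest Borda score (405).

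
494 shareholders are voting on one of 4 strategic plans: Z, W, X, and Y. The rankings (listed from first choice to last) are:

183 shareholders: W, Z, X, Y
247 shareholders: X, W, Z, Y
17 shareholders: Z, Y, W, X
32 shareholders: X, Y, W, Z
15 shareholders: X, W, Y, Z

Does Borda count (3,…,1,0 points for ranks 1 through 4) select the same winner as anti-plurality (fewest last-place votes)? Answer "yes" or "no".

Borda — scores: Z 664, W 1122, X 1065, Y 113. Winner: W.
Anti-plurality — last-place votes: Z 47, W 0, X 17, Y 430. Winner: W.
The two methods agree.

yes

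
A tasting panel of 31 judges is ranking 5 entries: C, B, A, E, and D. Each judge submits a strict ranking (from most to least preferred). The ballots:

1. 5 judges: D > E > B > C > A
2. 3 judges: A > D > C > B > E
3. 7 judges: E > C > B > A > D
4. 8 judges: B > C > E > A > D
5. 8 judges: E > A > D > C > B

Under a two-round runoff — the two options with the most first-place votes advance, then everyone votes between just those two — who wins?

Round 1 first-place votes: C 0, B 8, A 3, E 15, D 5.
E and B advance.
Runoff: E is preferred to B by 20 voters; B by 11.
E wins the runoff.

E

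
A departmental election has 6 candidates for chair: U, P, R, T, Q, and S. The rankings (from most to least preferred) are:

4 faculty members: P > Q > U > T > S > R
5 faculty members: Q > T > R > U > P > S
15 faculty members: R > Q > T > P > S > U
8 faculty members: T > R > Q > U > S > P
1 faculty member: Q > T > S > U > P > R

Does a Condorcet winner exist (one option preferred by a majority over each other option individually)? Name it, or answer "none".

Checking pairwise contests:
P beats U 19–14.
R beats P 28–5.
T beats R 18–15.
Q beats T 25–8.
R beats Q 23–10.
U beats S 17–16.
Every option loses at least one head-to-head, so there is no Condorcet winner.

none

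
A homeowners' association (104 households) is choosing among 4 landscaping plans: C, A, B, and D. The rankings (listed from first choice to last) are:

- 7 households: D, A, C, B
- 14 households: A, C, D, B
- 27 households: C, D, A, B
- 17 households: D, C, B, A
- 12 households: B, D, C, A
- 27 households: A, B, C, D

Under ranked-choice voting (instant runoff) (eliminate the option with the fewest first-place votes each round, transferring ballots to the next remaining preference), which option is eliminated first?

B

Round 1: C 27, A 41, B 12, D 24. Eliminate B.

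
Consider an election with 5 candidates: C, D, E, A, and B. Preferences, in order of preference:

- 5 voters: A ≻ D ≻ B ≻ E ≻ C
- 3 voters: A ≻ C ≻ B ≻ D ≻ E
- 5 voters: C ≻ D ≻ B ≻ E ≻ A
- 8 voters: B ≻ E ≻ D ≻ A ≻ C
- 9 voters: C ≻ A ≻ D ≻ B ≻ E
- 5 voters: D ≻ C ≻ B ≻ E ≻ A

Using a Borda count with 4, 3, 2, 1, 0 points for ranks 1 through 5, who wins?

D

C: 5·0 + 3·3 + 5·4 + 8·0 + 9·4 + 5·3 = 80
D: 5·3 + 3·1 + 5·3 + 8·2 + 9·2 + 5·4 = 87
E: 5·1 + 3·0 + 5·1 + 8·3 + 9·0 + 5·1 = 39
A: 5·4 + 3·4 + 5·0 + 8·1 + 9·3 + 5·0 = 67
B: 5·2 + 3·2 + 5·2 + 8·4 + 9·1 + 5·2 = 77
D has the highest Borda score (87).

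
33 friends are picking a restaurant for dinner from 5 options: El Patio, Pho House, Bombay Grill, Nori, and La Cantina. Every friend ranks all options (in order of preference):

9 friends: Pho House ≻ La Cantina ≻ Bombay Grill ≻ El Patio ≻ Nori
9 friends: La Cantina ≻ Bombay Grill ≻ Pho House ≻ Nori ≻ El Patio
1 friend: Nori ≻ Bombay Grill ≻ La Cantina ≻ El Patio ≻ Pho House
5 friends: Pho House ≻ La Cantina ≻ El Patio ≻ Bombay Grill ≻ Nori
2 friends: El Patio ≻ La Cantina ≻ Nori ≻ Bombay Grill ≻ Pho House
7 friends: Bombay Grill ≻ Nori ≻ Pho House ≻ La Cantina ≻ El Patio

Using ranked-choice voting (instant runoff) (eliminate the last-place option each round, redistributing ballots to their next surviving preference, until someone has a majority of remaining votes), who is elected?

Pho House

Round 1: El Patio 2, Pho House 14, Bombay Grill 7, Nori 1, La Cantina 9. Eliminate Nori.
Round 2: El Patio 2, Pho House 14, Bombay Grill 8, La Cantina 9. Eliminate El Patio.
Round 3: Pho House 14, Bombay Grill 8, La Cantina 11. Eliminate Bombay Grill.
Round 4: Pho House 21, La Cantina 12. Pho House has a majority.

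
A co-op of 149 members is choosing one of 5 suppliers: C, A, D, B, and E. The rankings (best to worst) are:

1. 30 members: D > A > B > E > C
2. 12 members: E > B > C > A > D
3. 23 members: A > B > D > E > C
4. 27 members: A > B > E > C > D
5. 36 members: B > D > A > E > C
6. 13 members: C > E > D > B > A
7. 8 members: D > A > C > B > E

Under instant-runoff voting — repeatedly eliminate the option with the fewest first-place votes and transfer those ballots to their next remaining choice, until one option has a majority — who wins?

Round 1: C 13, A 50, D 38, B 36, E 12. Eliminate E.
Round 2: C 13, A 50, D 38, B 48. Eliminate C.
Round 3: A 50, D 51, B 48. Eliminate B.
Round 4: A 62, D 87. D has a majority.

D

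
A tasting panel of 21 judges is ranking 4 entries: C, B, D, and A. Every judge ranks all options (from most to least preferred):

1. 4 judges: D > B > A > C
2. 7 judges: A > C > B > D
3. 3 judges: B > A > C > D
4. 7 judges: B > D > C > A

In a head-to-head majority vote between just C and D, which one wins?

Voters preferring C to D: 10; preferring D to C: 11.
D wins the head-to-head.

D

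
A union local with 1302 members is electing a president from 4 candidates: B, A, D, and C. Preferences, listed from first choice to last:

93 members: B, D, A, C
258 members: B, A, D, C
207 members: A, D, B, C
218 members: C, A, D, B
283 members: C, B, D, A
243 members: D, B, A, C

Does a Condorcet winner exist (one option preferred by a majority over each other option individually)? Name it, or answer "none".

none

Checking pairwise contests:
D beats B 668–634.
B beats A 877–425.
A beats D 683–619.
B beats C 801–501.
Every option loses at least one head-to-head, so there is no Condorcet winner.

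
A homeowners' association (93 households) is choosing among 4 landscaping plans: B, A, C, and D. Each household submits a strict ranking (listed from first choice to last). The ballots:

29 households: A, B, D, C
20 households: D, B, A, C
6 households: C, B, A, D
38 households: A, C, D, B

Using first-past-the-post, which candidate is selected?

A

First-place votes: B 0, A 67, C 6, D 20.
A has the most first-place votes.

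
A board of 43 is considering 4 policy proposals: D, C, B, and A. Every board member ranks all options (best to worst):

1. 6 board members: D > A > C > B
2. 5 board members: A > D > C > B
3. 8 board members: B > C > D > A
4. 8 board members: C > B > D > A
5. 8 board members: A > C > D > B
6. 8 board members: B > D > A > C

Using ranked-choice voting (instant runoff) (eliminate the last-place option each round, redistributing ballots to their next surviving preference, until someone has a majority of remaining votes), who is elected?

B

Round 1: D 6, C 8, B 16, A 13. Eliminate D.
Round 2: C 8, B 16, A 19. Eliminate C.
Round 3: B 24, A 19. B has a majority.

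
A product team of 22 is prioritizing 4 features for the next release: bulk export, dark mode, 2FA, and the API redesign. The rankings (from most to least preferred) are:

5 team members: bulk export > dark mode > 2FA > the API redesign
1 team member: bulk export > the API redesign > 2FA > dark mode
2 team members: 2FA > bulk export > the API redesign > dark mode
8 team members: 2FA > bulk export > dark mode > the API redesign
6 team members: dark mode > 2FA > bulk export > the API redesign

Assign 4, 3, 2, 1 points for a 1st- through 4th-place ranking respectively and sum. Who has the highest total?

2FA

bulk export: 5·4 + 1·4 + 2·3 + 8·3 + 6·2 = 66
dark mode: 5·3 + 1·1 + 2·1 + 8·2 + 6·4 = 58
2FA: 5·2 + 1·2 + 2·4 + 8·4 + 6·3 = 70
the API redesign: 5·1 + 1·3 + 2·2 + 8·1 + 6·1 = 26
2FA has the highest Borda score (70).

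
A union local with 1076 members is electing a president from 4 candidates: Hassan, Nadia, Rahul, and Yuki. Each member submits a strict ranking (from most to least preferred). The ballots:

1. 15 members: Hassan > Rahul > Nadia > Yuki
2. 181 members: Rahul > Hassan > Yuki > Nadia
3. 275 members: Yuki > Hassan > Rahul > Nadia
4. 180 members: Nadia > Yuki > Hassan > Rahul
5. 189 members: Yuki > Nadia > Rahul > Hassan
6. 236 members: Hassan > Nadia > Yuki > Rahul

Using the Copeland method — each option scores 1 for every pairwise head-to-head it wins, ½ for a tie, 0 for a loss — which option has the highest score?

Hassan: beats Nadia and Rahul; loses to Yuki → score 2.
Nadia: beats Rahul; loses to Hassan and Yuki → score 1.
Rahul: loses to Hassan, Nadia, and Yuki → score 0.
Yuki: beats Hassan, Nadia, and Rahul → score 3.
Yuki has the best pairwise record.

Yuki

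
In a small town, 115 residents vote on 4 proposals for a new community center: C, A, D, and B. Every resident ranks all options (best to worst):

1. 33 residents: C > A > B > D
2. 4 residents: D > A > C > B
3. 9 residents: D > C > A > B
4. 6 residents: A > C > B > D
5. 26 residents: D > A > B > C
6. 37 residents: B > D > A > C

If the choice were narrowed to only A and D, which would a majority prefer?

D

Voters preferring A to D: 39; preferring D to A: 76.
D wins the head-to-head.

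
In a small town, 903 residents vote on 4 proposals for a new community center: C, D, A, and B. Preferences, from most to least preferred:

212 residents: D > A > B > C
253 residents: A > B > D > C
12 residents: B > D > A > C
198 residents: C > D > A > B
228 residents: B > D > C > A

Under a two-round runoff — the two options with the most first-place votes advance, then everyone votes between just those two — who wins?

Round 1 first-place votes: C 198, D 212, A 253, B 240.
A and B advance.
Runoff: A is preferred to B by 663 voters; B by 240.
A wins the runoff.

A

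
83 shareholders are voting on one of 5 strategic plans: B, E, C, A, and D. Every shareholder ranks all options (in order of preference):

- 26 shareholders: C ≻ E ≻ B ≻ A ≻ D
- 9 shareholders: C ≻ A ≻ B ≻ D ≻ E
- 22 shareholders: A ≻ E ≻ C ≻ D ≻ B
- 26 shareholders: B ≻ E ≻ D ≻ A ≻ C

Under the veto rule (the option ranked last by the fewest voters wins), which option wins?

Last-place votes: B 22, E 9, C 26, A 0, D 26.
A is ranked last by the fewest voters, so A wins.

A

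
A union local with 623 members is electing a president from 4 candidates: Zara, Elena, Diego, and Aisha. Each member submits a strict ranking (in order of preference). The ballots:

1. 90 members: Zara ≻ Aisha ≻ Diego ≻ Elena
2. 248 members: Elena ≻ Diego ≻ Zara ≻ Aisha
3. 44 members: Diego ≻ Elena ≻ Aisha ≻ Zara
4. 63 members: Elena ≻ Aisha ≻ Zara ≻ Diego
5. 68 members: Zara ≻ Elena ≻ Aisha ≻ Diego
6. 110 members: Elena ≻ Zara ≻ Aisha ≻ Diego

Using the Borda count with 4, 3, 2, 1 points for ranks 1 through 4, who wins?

Zara: 90·4 + 248·2 + 44·1 + 63·2 + 68·4 + 110·3 = 1628
Elena: 90·1 + 248·4 + 44·3 + 63·4 + 68·3 + 110·4 = 2110
Diego: 90·2 + 248·3 + 44·4 + 63·1 + 68·1 + 110·1 = 1341
Aisha: 90·3 + 248·1 + 44·2 + 63·3 + 68·2 + 110·2 = 1151
Elena has the highest Borda score (2110).

Elena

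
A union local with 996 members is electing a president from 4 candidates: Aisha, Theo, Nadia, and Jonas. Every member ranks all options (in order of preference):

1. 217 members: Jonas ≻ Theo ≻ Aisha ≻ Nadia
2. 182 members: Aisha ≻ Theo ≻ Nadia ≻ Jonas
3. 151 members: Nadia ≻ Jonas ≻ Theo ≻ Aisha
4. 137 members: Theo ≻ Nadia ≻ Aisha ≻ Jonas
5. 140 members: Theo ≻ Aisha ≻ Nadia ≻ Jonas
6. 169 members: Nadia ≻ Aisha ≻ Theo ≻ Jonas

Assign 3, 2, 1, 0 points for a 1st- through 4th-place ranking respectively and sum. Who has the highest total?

Theo

Aisha: 217·1 + 182·3 + 151·0 + 137·1 + 140·2 + 169·2 = 1518
Theo: 217·2 + 182·2 + 151·1 + 137·3 + 140·3 + 169·1 = 1949
Nadia: 217·0 + 182·1 + 151·3 + 137·2 + 140·1 + 169·3 = 1556
Jonas: 217·3 + 182·0 + 151·2 + 137·0 + 140·0 + 169·0 = 953
Theo has the highest Borda score (1949).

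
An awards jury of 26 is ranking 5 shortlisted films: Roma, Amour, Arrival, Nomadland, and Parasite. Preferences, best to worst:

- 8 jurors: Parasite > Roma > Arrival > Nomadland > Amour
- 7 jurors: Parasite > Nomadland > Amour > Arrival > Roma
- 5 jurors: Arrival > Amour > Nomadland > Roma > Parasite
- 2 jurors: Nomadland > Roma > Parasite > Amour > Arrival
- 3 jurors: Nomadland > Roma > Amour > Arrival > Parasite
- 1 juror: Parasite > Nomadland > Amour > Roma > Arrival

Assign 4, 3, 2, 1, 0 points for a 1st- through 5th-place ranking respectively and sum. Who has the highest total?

Roma: 8·3 + 7·0 + 5·1 + 2·3 + 3·3 + 1·1 = 45
Amour: 8·0 + 7·2 + 5·3 + 2·1 + 3·2 + 1·2 = 39
Arrival: 8·2 + 7·1 + 5·4 + 2·0 + 3·1 + 1·0 = 46
Nomadland: 8·1 + 7·3 + 5·2 + 2·4 + 3·4 + 1·3 = 62
Parasite: 8·4 + 7·4 + 5·0 + 2·2 + 3·0 + 1·4 = 68
Parasite has the highest Borda score (68).

Parasite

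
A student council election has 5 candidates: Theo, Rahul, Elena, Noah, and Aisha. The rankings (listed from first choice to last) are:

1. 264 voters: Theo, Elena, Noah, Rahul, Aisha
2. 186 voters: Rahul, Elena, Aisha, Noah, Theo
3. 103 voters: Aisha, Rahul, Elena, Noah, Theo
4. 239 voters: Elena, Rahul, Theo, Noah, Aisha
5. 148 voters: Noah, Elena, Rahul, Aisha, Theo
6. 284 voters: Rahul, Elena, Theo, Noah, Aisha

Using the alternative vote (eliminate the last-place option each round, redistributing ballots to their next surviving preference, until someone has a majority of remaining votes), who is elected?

Round 1: Theo 264, Rahul 470, Elena 239, Noah 148, Aisha 103. Eliminate Aisha.
Round 2: Theo 264, Rahul 573, Elena 239, Noah 148. Eliminate Noah.
Round 3: Theo 264, Rahul 573, Elena 387. Eliminate Theo.
Round 4: Rahul 573, Elena 651. Elena has a majority.

Elena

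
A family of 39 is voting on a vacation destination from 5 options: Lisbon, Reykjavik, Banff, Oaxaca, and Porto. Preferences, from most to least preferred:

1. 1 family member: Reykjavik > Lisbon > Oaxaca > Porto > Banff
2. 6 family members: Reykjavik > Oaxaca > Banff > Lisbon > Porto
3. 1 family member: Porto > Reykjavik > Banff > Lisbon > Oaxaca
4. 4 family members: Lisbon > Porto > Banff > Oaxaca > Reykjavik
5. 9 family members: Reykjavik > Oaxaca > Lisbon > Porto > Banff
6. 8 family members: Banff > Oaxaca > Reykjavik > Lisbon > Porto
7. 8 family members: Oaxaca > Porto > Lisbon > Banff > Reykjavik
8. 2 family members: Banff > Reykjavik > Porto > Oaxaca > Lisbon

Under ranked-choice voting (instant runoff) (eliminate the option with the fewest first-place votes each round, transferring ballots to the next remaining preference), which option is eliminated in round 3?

Round 1: Lisbon 4, Reykjavik 16, Banff 10, Oaxaca 8, Porto 1. Eliminate Porto.
Round 2: Lisbon 4, Reykjavik 17, Banff 10, Oaxaca 8. Eliminate Lisbon.
Round 3: Reykjavik 17, Banff 14, Oaxaca 8. Eliminate Oaxaca.

Oaxaca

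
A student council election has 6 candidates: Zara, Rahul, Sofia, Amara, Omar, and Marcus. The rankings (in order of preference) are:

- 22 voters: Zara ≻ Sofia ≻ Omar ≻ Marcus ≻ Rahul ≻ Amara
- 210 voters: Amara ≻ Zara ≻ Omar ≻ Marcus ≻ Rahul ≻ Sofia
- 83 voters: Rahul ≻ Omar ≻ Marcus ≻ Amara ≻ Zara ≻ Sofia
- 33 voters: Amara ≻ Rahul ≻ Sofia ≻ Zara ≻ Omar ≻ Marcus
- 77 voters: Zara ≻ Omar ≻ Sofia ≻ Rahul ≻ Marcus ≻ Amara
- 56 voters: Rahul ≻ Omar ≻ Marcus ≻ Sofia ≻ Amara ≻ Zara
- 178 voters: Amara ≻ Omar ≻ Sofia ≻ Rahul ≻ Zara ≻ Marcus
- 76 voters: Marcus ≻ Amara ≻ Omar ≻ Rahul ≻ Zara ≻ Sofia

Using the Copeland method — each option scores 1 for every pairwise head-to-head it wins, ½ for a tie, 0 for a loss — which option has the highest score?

Zara: beats Sofia and Marcus; loses to Rahul, Amara, and Omar → score 2.
Rahul: beats Zara, Sofia, and Marcus; loses to Amara and Omar → score 3.
Sofia: loses to Zara, Rahul, Amara, Omar, and Marcus → score 0.
Amara: beats Zara, Rahul, Sofia, Omar, and Marcus → score 5.
Omar: beats Zara, Rahul, Sofia, and Marcus; loses to Amara → score 4.
Marcus: beats Sofia; loses to Zara, Rahul, Amara, and Omar → score 1.
Amara has the best pairwise record.

Amara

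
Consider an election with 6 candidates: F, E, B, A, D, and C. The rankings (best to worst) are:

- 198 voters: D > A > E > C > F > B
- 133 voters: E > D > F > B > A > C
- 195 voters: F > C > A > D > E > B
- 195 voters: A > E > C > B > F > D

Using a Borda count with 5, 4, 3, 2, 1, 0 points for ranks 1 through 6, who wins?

F: 198·1 + 133·3 + 195·5 + 195·1 = 1767
E: 198·3 + 133·5 + 195·1 + 195·4 = 2234
B: 198·0 + 133·2 + 195·0 + 195·2 = 656
A: 198·4 + 133·1 + 195·3 + 195·5 = 2485
D: 198·5 + 133·4 + 195·2 + 195·0 = 1912
C: 198·2 + 133·0 + 195·4 + 195·3 = 1761
A has the highest Borda score (2485).

A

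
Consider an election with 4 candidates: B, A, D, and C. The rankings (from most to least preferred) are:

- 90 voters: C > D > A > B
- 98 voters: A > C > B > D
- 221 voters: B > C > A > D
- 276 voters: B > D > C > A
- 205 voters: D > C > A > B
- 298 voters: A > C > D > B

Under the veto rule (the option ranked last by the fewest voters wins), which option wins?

C

Last-place votes: B 593, A 276, D 319, C 0.
C is ranked last by the fewest voters, so C wins.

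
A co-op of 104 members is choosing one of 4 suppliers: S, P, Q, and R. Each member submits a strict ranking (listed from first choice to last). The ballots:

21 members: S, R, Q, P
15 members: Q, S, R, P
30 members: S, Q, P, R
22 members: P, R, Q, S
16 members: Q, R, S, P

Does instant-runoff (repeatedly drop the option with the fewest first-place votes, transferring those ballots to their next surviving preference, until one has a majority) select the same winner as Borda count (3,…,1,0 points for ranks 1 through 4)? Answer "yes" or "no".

no

Instant-runoff — R1 S 51, P 22, Q 31, R 0 (R out); R2 S 51, P 22, Q 31 (P out); R3 S 51, Q 53 (Q winner). Winner: Q.
Borda — scores: S 199, P 96, Q 196, R 133. Winner: S.
The two methods disagree.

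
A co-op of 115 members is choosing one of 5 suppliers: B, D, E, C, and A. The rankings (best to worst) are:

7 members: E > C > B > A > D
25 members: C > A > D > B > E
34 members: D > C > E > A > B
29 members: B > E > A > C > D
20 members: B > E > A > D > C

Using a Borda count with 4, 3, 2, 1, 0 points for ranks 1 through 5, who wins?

B: 7·2 + 25·1 + 34·0 + 29·4 + 20·4 = 235
D: 7·0 + 25·2 + 34·4 + 29·0 + 20·1 = 206
E: 7·4 + 25·0 + 34·2 + 29·3 + 20·3 = 243
C: 7·3 + 25·4 + 34·3 + 29·1 + 20·0 = 252
A: 7·1 + 25·3 + 34·1 + 29·2 + 20·2 = 214
C has the highest Borda score (252).

C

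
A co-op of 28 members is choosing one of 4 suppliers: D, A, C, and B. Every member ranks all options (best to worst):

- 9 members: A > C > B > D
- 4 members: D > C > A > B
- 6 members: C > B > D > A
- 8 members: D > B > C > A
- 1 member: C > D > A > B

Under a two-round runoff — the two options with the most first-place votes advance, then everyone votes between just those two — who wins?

Round 1 first-place votes: D 12, A 9, C 7, B 0.
D and A advance.
Runoff: D is preferred to A by 19 voters; A by 9.
D wins the runoff.

D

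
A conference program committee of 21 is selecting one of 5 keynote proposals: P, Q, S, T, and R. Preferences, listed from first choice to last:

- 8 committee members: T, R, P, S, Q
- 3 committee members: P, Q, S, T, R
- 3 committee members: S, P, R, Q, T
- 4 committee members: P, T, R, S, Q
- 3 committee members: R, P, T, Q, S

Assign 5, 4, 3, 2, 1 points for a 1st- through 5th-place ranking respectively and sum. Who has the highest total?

P

P: 8·3 + 3·5 + 3·4 + 4·5 + 3·4 = 83
Q: 8·1 + 3·4 + 3·2 + 4·1 + 3·2 = 36
S: 8·2 + 3·3 + 3·5 + 4·2 + 3·1 = 51
T: 8·5 + 3·2 + 3·1 + 4·4 + 3·3 = 74
R: 8·4 + 3·1 + 3·3 + 4·3 + 3·5 = 71
P has the highest Borda score (83).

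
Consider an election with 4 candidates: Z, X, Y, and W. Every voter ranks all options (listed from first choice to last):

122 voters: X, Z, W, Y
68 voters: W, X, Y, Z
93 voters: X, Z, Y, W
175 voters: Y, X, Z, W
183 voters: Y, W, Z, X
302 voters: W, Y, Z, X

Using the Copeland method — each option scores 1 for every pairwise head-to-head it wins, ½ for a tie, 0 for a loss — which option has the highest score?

Z: beats X; loses to Y and W → score 1.
X: loses to Z, Y, and W → score 0.
Y: beats Z and X; loses to W → score 2.
W: beats Z, X, and Y → score 3.
W has the best pairwise record.

W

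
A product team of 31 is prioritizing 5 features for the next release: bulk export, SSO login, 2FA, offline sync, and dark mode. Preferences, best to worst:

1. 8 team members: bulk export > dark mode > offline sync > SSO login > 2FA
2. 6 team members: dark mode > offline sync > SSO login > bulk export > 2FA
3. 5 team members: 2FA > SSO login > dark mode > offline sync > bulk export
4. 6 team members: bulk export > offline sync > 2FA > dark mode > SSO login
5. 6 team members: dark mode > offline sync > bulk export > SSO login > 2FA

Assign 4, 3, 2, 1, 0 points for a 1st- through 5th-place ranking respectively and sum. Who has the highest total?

bulk export: 8·4 + 6·1 + 5·0 + 6·4 + 6·2 = 74
SSO login: 8·1 + 6·2 + 5·3 + 6·0 + 6·1 = 41
2FA: 8·0 + 6·0 + 5·4 + 6·2 + 6·0 = 32
offline sync: 8·2 + 6·3 + 5·1 + 6·3 + 6·3 = 75
dark mode: 8·3 + 6·4 + 5·2 + 6·1 + 6·4 = 88
dark mode has the highest Borda score (88).

dark mode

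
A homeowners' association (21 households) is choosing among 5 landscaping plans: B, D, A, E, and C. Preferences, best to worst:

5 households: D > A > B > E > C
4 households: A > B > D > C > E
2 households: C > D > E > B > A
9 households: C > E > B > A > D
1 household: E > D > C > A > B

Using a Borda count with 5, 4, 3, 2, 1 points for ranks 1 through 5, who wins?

C

B: 5·3 + 4·4 + 2·2 + 9·3 + 1·1 = 63
D: 5·5 + 4·3 + 2·4 + 9·1 + 1·4 = 58
A: 5·4 + 4·5 + 2·1 + 9·2 + 1·2 = 62
E: 5·2 + 4·1 + 2·3 + 9·4 + 1·5 = 61
C: 5·1 + 4·2 + 2·5 + 9·5 + 1·3 = 71
C has the highest Borda score (71).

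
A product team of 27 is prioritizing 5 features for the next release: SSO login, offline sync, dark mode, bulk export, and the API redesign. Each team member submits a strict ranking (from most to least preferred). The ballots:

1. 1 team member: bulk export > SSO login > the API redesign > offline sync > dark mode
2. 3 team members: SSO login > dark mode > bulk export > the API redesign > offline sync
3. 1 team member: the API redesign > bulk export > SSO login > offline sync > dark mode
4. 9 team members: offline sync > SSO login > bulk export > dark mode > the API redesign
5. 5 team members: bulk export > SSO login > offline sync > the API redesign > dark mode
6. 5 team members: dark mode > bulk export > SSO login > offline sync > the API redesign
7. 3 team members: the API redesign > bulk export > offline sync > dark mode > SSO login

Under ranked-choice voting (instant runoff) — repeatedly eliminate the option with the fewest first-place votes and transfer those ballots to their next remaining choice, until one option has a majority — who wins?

bulk export

Round 1: SSO login 3, offline sync 9, dark mode 5, bulk export 6, the API redesign 4. Eliminate SSO login.
Round 2: offline sync 9, dark mode 8, bulk export 6, the API redesign 4. Eliminate the API redesign.
Round 3: offline sync 9, dark mode 8, bulk export 10. Eliminate dark mode.
Round 4: offline sync 9, bulk export 18. Bulk export has a majority.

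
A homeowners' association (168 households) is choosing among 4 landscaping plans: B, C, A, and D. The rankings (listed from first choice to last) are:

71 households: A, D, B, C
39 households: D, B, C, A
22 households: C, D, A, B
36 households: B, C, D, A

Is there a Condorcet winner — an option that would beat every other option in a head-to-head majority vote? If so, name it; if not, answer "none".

D vs B: 132–36 for D.
D vs C: 110–58 for D.
D vs A: 97–71 for D.
D beats every other option head-to-head.

D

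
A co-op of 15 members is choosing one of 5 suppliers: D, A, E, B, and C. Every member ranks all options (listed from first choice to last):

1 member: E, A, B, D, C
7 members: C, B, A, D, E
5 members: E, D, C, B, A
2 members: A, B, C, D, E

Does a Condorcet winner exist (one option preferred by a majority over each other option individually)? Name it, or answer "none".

C vs D: 9–6 for C.
C vs A: 12–3 for C.
C vs E: 9–6 for C.
C vs B: 12–3 for C.
C beats every other option head-to-head.

C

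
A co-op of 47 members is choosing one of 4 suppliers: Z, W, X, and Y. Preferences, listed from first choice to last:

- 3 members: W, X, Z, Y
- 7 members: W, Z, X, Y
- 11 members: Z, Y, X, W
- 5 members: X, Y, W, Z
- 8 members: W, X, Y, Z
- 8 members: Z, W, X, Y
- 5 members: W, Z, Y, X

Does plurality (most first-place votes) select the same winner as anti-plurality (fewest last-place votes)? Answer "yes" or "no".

Plurality — first-place votes: Z 19, W 23, X 5, Y 0. Winner: W.
Anti-plurality — last-place votes: Z 13, W 11, X 5, Y 18. Winner: X.
The two methods disagree.

no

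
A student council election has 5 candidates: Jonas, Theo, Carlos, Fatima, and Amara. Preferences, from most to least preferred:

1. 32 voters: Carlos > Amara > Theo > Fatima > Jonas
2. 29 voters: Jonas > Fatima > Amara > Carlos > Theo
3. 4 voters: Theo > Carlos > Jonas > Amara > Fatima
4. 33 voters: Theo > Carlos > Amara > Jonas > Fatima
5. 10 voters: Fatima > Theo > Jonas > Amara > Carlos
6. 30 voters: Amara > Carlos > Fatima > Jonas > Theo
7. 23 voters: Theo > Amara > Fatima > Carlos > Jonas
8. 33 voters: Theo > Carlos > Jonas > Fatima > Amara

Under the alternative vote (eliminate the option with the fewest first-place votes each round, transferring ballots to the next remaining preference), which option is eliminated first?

Round 1: Jonas 29, Theo 93, Carlos 32, Fatima 10, Amara 30. Eliminate Fatima.

Fatima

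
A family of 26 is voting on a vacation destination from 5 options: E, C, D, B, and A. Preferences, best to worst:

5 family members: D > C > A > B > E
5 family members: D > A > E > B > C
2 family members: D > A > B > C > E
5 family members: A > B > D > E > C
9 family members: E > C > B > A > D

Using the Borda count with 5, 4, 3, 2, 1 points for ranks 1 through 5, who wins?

E: 5·1 + 5·3 + 2·1 + 5·2 + 9·5 = 77
C: 5·4 + 5·1 + 2·2 + 5·1 + 9·4 = 70
D: 5·5 + 5·5 + 2·5 + 5·3 + 9·1 = 84
B: 5·2 + 5·2 + 2·3 + 5·4 + 9·3 = 73
A: 5·3 + 5·4 + 2·4 + 5·5 + 9·2 = 86
A has the highest Borda score (86).

A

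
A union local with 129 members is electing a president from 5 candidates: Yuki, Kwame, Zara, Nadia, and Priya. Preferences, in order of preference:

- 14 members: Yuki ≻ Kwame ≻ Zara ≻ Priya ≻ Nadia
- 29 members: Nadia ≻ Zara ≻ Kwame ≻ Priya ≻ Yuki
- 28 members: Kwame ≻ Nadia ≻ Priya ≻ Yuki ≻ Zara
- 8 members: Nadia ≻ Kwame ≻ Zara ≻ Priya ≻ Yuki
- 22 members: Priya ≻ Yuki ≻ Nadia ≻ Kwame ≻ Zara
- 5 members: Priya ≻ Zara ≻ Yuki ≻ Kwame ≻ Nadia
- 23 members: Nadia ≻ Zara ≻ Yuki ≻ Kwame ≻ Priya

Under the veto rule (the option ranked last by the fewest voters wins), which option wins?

Kwame

Last-place votes: Yuki 37, Kwame 0, Zara 50, Nadia 19, Priya 23.
Kwame is ranked last by the fewest voters, so Kwame wins.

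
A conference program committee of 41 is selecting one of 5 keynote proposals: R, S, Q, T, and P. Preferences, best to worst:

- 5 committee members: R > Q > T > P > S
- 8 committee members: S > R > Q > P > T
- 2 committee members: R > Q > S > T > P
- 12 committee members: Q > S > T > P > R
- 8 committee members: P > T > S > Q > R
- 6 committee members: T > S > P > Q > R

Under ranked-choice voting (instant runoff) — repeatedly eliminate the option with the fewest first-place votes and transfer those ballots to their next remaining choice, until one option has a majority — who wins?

S

Round 1: R 7, S 8, Q 12, T 6, P 8. Eliminate T.
Round 2: R 7, S 14, Q 12, P 8. Eliminate R.
Round 3: S 14, Q 19, P 8. Eliminate P.
Round 4: S 22, Q 19. S has a majority.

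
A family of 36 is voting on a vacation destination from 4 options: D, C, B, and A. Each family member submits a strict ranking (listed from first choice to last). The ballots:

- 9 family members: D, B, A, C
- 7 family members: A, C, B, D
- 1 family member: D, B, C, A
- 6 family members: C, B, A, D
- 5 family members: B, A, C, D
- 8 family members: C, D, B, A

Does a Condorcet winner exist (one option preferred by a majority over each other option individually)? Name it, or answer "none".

none

Checking pairwise contests:
C beats D 26–10.
A beats C 21–15.
C beats B 21–15.
B beats A 29–7.
Every option loses at least one head-to-head, so there is no Condorcet winner.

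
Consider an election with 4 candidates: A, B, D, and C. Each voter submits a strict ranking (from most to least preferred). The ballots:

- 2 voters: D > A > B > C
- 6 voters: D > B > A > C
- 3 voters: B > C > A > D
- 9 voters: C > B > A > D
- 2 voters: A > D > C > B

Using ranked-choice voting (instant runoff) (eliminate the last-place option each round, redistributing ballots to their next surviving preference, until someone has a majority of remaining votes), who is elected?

Round 1: A 2, B 3, D 8, C 9. Eliminate A.
Round 2: B 3, D 10, C 9. Eliminate B.
Round 3: D 10, C 12. C has a majority.

C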